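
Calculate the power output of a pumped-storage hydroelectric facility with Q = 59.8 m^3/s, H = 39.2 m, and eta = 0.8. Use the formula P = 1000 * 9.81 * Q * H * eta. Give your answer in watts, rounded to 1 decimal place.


Apply the hydropower formula P = rho * g * Q * H * eta
rho * g = 1000 * 9.81 = 9810.0
P = 9810.0 * 59.8 * 39.2 * 0.8
P = 18396967.7 W

18396967.7


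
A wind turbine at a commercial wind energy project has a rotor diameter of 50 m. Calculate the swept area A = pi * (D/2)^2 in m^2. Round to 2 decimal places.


Compute the rotor radius:
  r = D / 2 = 50 / 2 = 25.0 m
Calculate swept area:
  A = pi * r^2 = pi * 25.0^2
  A = 1963.50 m^2

1963.50


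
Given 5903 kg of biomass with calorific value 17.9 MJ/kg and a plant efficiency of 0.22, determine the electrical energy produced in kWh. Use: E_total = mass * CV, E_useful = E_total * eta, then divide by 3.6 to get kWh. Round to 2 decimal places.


Total energy = mass * CV = 5903 * 17.9 = 105663.7 MJ
Useful energy = total * eta = 105663.7 * 0.22 = 23246.01 MJ
Convert to kWh: 23246.01 / 3.6
Useful energy = 6457.23 kWh

6457.23


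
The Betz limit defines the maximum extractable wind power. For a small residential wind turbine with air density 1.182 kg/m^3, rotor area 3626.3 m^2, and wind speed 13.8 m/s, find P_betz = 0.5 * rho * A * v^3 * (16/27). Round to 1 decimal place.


The Betz coefficient Cp_max = 16/27 = 0.5926
v^3 = 13.8^3 = 2628.072
P_betz = 0.5 * rho * A * v^3 * Cp_max
P_betz = 0.5 * 1.182 * 3626.3 * 2628.072 * 0.5926
P_betz = 3337679.9 W

3337679.9


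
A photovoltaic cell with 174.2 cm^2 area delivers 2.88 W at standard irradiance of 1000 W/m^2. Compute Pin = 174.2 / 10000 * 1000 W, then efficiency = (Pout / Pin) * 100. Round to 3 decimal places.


First compute the input power:
  Pin = area_cm2 / 10000 * G = 174.2 / 10000 * 1000 = 17.42 W
Then compute efficiency:
  Efficiency = (Pout / Pin) * 100 = (2.88 / 17.42) * 100
  Efficiency = 16.533%

16.533


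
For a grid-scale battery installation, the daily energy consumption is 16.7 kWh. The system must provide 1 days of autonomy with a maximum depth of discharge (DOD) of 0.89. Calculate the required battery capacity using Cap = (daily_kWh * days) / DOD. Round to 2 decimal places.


Total energy needed = daily * days = 16.7 * 1 = 16.7 kWh
Account for depth of discharge:
  Cap = total_energy / DOD = 16.7 / 0.89
  Cap = 18.76 kWh

18.76


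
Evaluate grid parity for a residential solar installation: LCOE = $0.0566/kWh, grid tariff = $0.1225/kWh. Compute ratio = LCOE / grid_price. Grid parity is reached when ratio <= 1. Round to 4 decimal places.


Compare LCOE to grid price:
  LCOE = $0.0566/kWh, Grid price = $0.1225/kWh
  Ratio = LCOE / grid_price = 0.0566 / 0.1225 = 0.4620
  Grid parity achieved (ratio <= 1)? yes

0.4620


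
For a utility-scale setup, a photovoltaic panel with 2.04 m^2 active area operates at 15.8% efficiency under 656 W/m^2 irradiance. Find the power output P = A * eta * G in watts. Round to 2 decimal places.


Use the solar power formula P = A * eta * G.
Given: A = 2.04 m^2, eta = 0.158, G = 656 W/m^2
P = 2.04 * 0.158 * 656
P = 211.44 W

211.44


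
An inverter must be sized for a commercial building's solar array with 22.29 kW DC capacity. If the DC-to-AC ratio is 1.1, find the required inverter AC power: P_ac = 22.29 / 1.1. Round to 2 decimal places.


The inverter AC capacity is determined by the DC/AC ratio.
Given: P_dc = 22.29 kW, DC/AC ratio = 1.1
P_ac = P_dc / ratio = 22.29 / 1.1
P_ac = 20.26 kW

20.26


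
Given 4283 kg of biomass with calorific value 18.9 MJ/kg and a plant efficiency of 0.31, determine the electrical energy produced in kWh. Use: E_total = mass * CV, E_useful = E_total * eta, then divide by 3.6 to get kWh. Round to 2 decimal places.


Total energy = mass * CV = 4283 * 18.9 = 80948.7 MJ
Useful energy = total * eta = 80948.7 * 0.31 = 25094.1 MJ
Convert to kWh: 25094.1 / 3.6
Useful energy = 6970.58 kWh

6970.58


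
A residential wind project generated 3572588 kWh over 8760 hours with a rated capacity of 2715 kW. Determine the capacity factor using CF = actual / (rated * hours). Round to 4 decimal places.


Capacity factor = actual output / maximum possible output
Maximum possible = rated * hours = 2715 * 8760 = 23783400 kWh
CF = 3572588 / 23783400
CF = 0.1502

0.1502


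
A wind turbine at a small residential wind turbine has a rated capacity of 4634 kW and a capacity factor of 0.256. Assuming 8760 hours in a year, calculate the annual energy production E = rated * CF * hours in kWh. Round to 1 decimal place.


Annual energy = rated_kW * capacity_factor * hours_per_year
Given: P_rated = 4634 kW, CF = 0.256, hours = 8760
E = 4634 * 0.256 * 8760
E = 10392023.0 kWh

10392023.0


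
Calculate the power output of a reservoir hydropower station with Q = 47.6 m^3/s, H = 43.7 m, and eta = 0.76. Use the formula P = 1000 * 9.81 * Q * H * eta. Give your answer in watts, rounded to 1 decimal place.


Apply the hydropower formula P = rho * g * Q * H * eta
rho * g = 1000 * 9.81 = 9810.0
P = 9810.0 * 47.6 * 43.7 * 0.76
P = 15508542.7 W

15508542.7


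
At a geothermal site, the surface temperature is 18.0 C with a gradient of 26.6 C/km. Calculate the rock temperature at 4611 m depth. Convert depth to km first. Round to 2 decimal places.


Convert depth to km: 4611 / 1000 = 4.611 km
Temperature increase = gradient * depth_km = 26.6 * 4.611 = 122.65 C
Temperature at depth = T_surface + delta_T = 18.0 + 122.65
T = 140.65 C

140.65


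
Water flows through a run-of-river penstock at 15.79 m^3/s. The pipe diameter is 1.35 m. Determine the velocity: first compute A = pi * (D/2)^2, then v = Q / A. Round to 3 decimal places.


Compute pipe cross-sectional area:
  A = pi * (D/2)^2 = pi * (1.35/2)^2 = 1.4314 m^2
Calculate velocity:
  v = Q / A = 15.79 / 1.4314
  v = 11.031 m/s

11.031


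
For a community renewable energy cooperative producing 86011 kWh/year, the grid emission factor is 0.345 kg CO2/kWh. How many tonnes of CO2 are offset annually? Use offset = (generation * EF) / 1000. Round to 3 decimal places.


CO2 offset in kg = generation * emission_factor
CO2 offset = 86011 * 0.345 = 29673.8 kg
Convert to tonnes:
  CO2 offset = 29673.8 / 1000 = 29.674 tonnes

29.674


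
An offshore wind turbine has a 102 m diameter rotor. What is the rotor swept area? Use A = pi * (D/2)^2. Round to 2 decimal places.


Compute the rotor radius:
  r = D / 2 = 102 / 2 = 51.0 m
Calculate swept area:
  A = pi * r^2 = pi * 51.0^2
  A = 8171.28 m^2

8171.28


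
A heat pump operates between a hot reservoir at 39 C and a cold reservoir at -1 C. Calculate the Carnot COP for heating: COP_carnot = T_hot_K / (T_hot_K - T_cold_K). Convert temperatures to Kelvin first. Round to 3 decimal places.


Convert to Kelvin:
  T_hot = 39 + 273.15 = 312.15 K
  T_cold = -1 + 273.15 = 272.15 K
Apply Carnot COP formula:
  COP = T_hot_K / (T_hot_K - T_cold_K) = 312.15 / 40.0
  COP = 7.804

7.804


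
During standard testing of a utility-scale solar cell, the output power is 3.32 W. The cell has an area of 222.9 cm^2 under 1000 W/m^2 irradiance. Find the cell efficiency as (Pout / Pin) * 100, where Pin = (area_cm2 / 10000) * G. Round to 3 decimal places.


First compute the input power:
  Pin = area_cm2 / 10000 * G = 222.9 / 10000 * 1000 = 22.29 W
Then compute efficiency:
  Efficiency = (Pout / Pin) * 100 = (3.32 / 22.29) * 100
  Efficiency = 14.895%

14.895


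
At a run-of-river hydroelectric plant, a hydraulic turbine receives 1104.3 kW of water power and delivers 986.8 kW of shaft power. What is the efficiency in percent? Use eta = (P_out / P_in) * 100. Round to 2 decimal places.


Turbine efficiency = (output power / input power) * 100
eta = (986.8 / 1104.3) * 100
eta = 89.36%

89.36


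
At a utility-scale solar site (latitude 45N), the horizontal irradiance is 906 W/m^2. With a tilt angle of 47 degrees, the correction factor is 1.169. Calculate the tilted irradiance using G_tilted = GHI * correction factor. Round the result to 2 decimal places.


Identify the given values:
  GHI = 906 W/m^2, tilt correction factor = 1.169
Apply the formula G_tilted = GHI * factor:
  G_tilted = 906 * 1.169
  G_tilted = 1059.11 W/m^2

1059.11


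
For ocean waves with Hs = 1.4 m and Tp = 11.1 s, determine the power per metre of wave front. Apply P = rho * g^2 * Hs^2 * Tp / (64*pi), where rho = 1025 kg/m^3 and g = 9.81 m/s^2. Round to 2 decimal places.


Apply wave power formula:
  g^2 = 9.81^2 = 96.2361
  Hs^2 = 1.4^2 = 1.96
  Numerator = rho * g^2 * Hs^2 * Tp = 1025 * 96.2361 * 1.96 * 11.1 = 2146055.41
  Denominator = 64 * pi = 201.0619
  P = 2146055.41 / 201.0619 = 10673.60 W/m

10673.60


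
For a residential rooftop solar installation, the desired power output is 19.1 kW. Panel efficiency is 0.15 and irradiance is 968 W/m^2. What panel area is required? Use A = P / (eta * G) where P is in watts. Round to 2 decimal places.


Convert target power to watts: P = 19.1 * 1000 = 19100.0 W
Compute denominator: eta * G = 0.15 * 968 = 145.2
Required area A = P / (eta * G) = 19100.0 / 145.2
A = 131.54 m^2

131.54


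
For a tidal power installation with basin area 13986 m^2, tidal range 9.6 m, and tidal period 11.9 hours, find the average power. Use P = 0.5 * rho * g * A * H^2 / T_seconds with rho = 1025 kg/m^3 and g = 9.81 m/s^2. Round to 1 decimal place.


Convert period to seconds: T = 11.9 * 3600 = 42840.0 s
H^2 = 9.6^2 = 92.16
P = 0.5 * rho * g * A * H^2 / T
P = 0.5 * 1025 * 9.81 * 13986 * 92.16 / 42840.0
P = 151268.8 W

151268.8


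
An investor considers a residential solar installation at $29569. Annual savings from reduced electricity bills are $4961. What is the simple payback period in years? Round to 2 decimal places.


Simple payback period = initial cost / annual savings
Payback = 29569 / 4961
Payback = 5.96 years

5.96


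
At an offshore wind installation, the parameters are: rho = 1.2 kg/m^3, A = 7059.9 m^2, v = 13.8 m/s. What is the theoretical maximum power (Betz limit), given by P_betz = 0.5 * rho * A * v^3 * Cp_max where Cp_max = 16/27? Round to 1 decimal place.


The Betz coefficient Cp_max = 16/27 = 0.5926
v^3 = 13.8^3 = 2628.072
P_betz = 0.5 * rho * A * v^3 * Cp_max
P_betz = 0.5 * 1.2 * 7059.9 * 2628.072 * 0.5926
P_betz = 6596951.3 W

6596951.3


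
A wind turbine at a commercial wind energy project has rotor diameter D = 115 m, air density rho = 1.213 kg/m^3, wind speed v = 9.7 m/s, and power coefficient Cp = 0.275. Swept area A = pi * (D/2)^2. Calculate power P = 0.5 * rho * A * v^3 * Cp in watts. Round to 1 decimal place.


Step 1 -- Compute swept area:
  A = pi * (D/2)^2 = pi * (115/2)^2 = 10386.89 m^2
Step 2 -- Apply wind power equation:
  P = 0.5 * rho * A * v^3 * Cp
  v^3 = 9.7^3 = 912.673
  P = 0.5 * 1.213 * 10386.89 * 912.673 * 0.275
  P = 1581117.9 W

1581117.9


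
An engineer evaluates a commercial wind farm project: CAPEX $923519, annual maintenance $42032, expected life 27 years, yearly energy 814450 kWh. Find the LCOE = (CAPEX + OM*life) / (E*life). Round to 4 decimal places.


Total cost = CAPEX + OM * lifetime = 923519 + 42032 * 27 = 923519 + 1134864 = 2058383
Total generation = annual * lifetime = 814450 * 27 = 21990150 kWh
LCOE = 2058383 / 21990150
LCOE = 0.0936 $/kWh

0.0936


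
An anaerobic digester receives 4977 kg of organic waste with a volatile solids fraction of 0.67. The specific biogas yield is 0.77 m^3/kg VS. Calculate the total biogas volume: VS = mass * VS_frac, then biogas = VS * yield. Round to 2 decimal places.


Compute volatile solids:
  VS = mass * VS_fraction = 4977 * 0.67 = 3334.59 kg
Calculate biogas volume:
  Biogas = VS * specific_yield = 3334.59 * 0.77
  Biogas = 2567.63 m^3

2567.63


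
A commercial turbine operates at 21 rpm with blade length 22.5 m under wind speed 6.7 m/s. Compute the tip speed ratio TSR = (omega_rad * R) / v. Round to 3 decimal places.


Convert rotational speed to rad/s:
  omega = 21 * 2 * pi / 60 = 2.1991 rad/s
Compute tip speed:
  v_tip = omega * R = 2.1991 * 22.5 = 49.48 m/s
Tip speed ratio:
  TSR = v_tip / v_wind = 49.48 / 6.7 = 7.385

7.385


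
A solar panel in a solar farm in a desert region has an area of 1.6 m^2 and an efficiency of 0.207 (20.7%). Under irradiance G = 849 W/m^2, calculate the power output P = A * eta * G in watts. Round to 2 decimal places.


Use the solar power formula P = A * eta * G.
Given: A = 1.6 m^2, eta = 0.207, G = 849 W/m^2
P = 1.6 * 0.207 * 849
P = 281.19 W

281.19


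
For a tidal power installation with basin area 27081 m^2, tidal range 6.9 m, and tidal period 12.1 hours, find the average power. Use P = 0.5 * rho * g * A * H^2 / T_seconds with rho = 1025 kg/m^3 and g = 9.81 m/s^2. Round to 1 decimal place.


Convert period to seconds: T = 12.1 * 3600 = 43560.0 s
H^2 = 6.9^2 = 47.61
P = 0.5 * rho * g * A * H^2 / T
P = 0.5 * 1025 * 9.81 * 27081 * 47.61 / 43560.0
P = 148812.0 W

148812.0


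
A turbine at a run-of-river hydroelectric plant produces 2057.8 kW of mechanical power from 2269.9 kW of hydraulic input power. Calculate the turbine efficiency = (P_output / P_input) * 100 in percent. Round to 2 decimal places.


Turbine efficiency = (output power / input power) * 100
eta = (2057.8 / 2269.9) * 100
eta = 90.66%

90.66


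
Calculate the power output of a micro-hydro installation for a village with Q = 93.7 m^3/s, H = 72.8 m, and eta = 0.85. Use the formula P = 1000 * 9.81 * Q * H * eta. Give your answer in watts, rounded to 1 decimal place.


Apply the hydropower formula P = rho * g * Q * H * eta
rho * g = 1000 * 9.81 = 9810.0
P = 9810.0 * 93.7 * 72.8 * 0.85
P = 56879910.4 W

56879910.4


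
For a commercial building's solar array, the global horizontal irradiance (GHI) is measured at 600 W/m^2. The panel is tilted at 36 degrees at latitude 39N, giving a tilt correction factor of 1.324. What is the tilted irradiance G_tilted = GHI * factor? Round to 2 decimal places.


Identify the given values:
  GHI = 600 W/m^2, tilt correction factor = 1.324
Apply the formula G_tilted = GHI * factor:
  G_tilted = 600 * 1.324
  G_tilted = 794.40 W/m^2

794.40


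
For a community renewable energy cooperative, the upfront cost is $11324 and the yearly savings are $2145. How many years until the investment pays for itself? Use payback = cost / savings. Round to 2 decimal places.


Simple payback period = initial cost / annual savings
Payback = 11324 / 2145
Payback = 5.28 years

5.28


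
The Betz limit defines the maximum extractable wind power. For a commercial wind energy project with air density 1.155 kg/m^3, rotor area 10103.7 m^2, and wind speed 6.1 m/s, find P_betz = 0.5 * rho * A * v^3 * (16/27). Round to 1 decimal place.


The Betz coefficient Cp_max = 16/27 = 0.5926
v^3 = 6.1^3 = 226.981
P_betz = 0.5 * rho * A * v^3 * Cp_max
P_betz = 0.5 * 1.155 * 10103.7 * 226.981 * 0.5926
P_betz = 784834.6 W

784834.6


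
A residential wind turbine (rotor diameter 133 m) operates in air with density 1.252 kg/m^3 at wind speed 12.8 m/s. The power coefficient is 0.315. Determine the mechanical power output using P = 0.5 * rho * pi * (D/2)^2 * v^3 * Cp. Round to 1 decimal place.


Step 1 -- Compute swept area:
  A = pi * (D/2)^2 = pi * (133/2)^2 = 13892.91 m^2
Step 2 -- Apply wind power equation:
  P = 0.5 * rho * A * v^3 * Cp
  v^3 = 12.8^3 = 2097.152
  P = 0.5 * 1.252 * 13892.91 * 2097.152 * 0.315
  P = 5745237.1 W

5745237.1


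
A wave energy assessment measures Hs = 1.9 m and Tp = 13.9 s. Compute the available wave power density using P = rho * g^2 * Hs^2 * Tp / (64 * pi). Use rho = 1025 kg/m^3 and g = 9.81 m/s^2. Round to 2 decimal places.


Apply wave power formula:
  g^2 = 9.81^2 = 96.2361
  Hs^2 = 1.9^2 = 3.61
  Numerator = rho * g^2 * Hs^2 * Tp = 1025 * 96.2361 * 3.61 * 13.9 = 4949757.04
  Denominator = 64 * pi = 201.0619
  P = 4949757.04 / 201.0619 = 24618.07 W/m

24618.07


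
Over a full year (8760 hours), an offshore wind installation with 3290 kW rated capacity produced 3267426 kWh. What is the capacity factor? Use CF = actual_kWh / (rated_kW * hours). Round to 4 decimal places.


Capacity factor = actual output / maximum possible output
Maximum possible = rated * hours = 3290 * 8760 = 28820400 kWh
CF = 3267426 / 28820400
CF = 0.1134

0.1134


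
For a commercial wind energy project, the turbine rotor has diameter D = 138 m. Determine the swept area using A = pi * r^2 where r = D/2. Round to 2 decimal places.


Compute the rotor radius:
  r = D / 2 = 138 / 2 = 69.0 m
Calculate swept area:
  A = pi * r^2 = pi * 69.0^2
  A = 14957.12 m^2

14957.12


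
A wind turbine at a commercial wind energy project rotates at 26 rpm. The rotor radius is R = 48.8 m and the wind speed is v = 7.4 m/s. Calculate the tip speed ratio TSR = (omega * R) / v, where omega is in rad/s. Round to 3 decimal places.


Convert rotational speed to rad/s:
  omega = 26 * 2 * pi / 60 = 2.7227 rad/s
Compute tip speed:
  v_tip = omega * R = 2.7227 * 48.8 = 132.868 m/s
Tip speed ratio:
  TSR = v_tip / v_wind = 132.868 / 7.4 = 17.955

17.955


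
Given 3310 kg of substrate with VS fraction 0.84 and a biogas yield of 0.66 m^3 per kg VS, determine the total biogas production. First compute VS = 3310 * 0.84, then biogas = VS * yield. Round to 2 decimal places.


Compute volatile solids:
  VS = mass * VS_fraction = 3310 * 0.84 = 2780.4 kg
Calculate biogas volume:
  Biogas = VS * specific_yield = 2780.4 * 0.66
  Biogas = 1835.06 m^3

1835.06


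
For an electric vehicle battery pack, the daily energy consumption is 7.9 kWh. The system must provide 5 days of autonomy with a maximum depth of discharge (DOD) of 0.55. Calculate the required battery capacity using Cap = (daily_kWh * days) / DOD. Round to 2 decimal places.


Total energy needed = daily * days = 7.9 * 5 = 39.5 kWh
Account for depth of discharge:
  Cap = total_energy / DOD = 39.5 / 0.55
  Cap = 71.82 kWh

71.82


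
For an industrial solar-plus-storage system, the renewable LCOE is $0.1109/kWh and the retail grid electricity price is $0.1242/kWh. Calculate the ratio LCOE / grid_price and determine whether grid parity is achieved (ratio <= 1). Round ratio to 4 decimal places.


Compare LCOE to grid price:
  LCOE = $0.1109/kWh, Grid price = $0.1242/kWh
  Ratio = LCOE / grid_price = 0.1109 / 0.1242 = 0.8929
  Grid parity achieved (ratio <= 1)? yes

0.8929


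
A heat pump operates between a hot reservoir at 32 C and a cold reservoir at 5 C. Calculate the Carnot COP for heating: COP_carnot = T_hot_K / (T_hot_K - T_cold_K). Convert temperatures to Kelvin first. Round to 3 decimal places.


Convert to Kelvin:
  T_hot = 32 + 273.15 = 305.15 K
  T_cold = 5 + 273.15 = 278.15 K
Apply Carnot COP formula:
  COP = T_hot_K / (T_hot_K - T_cold_K) = 305.15 / 27.0
  COP = 11.302

11.302


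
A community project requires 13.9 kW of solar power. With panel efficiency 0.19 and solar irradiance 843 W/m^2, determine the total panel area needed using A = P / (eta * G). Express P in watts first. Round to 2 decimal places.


Convert target power to watts: P = 13.9 * 1000 = 13900.0 W
Compute denominator: eta * G = 0.19 * 843 = 160.17
Required area A = P / (eta * G) = 13900.0 / 160.17
A = 86.78 m^2

86.78


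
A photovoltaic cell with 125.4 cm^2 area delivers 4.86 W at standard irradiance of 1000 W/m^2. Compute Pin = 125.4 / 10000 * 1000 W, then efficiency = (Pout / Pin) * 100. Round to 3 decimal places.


First compute the input power:
  Pin = area_cm2 / 10000 * G = 125.4 / 10000 * 1000 = 12.54 W
Then compute efficiency:
  Efficiency = (Pout / Pin) * 100 = (4.86 / 12.54) * 100
  Efficiency = 38.756%

38.756


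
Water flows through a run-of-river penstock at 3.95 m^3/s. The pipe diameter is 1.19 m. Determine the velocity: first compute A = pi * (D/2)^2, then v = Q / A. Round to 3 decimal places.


Compute pipe cross-sectional area:
  A = pi * (D/2)^2 = pi * (1.19/2)^2 = 1.1122 m^2
Calculate velocity:
  v = Q / A = 3.95 / 1.1122
  v = 3.552 m/s

3.552


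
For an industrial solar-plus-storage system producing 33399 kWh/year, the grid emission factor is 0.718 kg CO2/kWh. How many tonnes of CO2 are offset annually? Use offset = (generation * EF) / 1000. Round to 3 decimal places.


CO2 offset in kg = generation * emission_factor
CO2 offset = 33399 * 0.718 = 23980.48 kg
Convert to tonnes:
  CO2 offset = 23980.48 / 1000 = 23.980 tonnes

23.980


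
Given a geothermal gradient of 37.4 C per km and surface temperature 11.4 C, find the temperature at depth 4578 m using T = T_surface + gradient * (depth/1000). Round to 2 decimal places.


Convert depth to km: 4578 / 1000 = 4.578 km
Temperature increase = gradient * depth_km = 37.4 * 4.578 = 171.22 C
Temperature at depth = T_surface + delta_T = 11.4 + 171.22
T = 182.62 C

182.62


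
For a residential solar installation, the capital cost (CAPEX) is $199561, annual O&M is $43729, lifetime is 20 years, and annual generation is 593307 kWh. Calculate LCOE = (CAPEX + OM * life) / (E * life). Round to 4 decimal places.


Total cost = CAPEX + OM * lifetime = 199561 + 43729 * 20 = 199561 + 874580 = 1074141
Total generation = annual * lifetime = 593307 * 20 = 11866140 kWh
LCOE = 1074141 / 11866140
LCOE = 0.0905 $/kWh

0.0905


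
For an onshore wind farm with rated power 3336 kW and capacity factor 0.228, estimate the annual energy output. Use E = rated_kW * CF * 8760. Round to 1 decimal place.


Annual energy = rated_kW * capacity_factor * hours_per_year
Given: P_rated = 3336 kW, CF = 0.228, hours = 8760
E = 3336 * 0.228 * 8760
E = 6662926.1 kWh

6662926.1


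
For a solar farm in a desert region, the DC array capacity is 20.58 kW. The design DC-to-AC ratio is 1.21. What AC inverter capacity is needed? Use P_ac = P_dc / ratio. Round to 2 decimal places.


The inverter AC capacity is determined by the DC/AC ratio.
Given: P_dc = 20.58 kW, DC/AC ratio = 1.21
P_ac = P_dc / ratio = 20.58 / 1.21
P_ac = 17.01 kW

17.01


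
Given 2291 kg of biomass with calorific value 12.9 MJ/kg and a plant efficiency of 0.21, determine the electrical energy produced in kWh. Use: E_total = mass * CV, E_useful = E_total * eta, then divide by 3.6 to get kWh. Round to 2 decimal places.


Total energy = mass * CV = 2291 * 12.9 = 29553.9 MJ
Useful energy = total * eta = 29553.9 * 0.21 = 6206.32 MJ
Convert to kWh: 6206.32 / 3.6
Useful energy = 1723.98 kWh

1723.98


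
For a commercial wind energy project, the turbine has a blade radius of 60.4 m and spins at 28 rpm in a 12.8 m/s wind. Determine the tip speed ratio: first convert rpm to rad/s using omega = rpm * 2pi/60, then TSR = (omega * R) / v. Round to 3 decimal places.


Convert rotational speed to rad/s:
  omega = 28 * 2 * pi / 60 = 2.9322 rad/s
Compute tip speed:
  v_tip = omega * R = 2.9322 * 60.4 = 177.102 m/s
Tip speed ratio:
  TSR = v_tip / v_wind = 177.102 / 12.8 = 13.836

13.836


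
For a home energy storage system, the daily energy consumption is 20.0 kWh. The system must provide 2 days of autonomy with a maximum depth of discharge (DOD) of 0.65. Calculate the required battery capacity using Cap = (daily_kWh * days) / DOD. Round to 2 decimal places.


Total energy needed = daily * days = 20.0 * 2 = 40.0 kWh
Account for depth of discharge:
  Cap = total_energy / DOD = 40.0 / 0.65
  Cap = 61.54 kWh

61.54


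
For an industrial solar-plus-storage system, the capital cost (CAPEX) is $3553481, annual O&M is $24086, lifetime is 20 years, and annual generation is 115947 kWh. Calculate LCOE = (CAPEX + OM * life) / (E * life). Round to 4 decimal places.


Total cost = CAPEX + OM * lifetime = 3553481 + 24086 * 20 = 3553481 + 481720 = 4035201
Total generation = annual * lifetime = 115947 * 20 = 2318940 kWh
LCOE = 4035201 / 2318940
LCOE = 1.7401 $/kWh

1.7401


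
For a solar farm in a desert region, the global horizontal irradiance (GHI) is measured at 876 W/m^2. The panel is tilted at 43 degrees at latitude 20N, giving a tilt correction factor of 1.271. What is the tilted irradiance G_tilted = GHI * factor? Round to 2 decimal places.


Identify the given values:
  GHI = 876 W/m^2, tilt correction factor = 1.271
Apply the formula G_tilted = GHI * factor:
  G_tilted = 876 * 1.271
  G_tilted = 1113.40 W/m^2

1113.40


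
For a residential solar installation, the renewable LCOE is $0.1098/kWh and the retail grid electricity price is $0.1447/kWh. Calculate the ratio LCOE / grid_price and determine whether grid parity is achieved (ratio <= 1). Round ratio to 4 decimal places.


Compare LCOE to grid price:
  LCOE = $0.1098/kWh, Grid price = $0.1447/kWh
  Ratio = LCOE / grid_price = 0.1098 / 0.1447 = 0.7588
  Grid parity achieved (ratio <= 1)? yes

0.7588


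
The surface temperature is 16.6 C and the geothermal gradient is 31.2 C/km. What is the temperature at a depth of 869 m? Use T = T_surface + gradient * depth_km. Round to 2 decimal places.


Convert depth to km: 869 / 1000 = 0.869 km
Temperature increase = gradient * depth_km = 31.2 * 0.869 = 27.11 C
Temperature at depth = T_surface + delta_T = 16.6 + 27.11
T = 43.71 C

43.71


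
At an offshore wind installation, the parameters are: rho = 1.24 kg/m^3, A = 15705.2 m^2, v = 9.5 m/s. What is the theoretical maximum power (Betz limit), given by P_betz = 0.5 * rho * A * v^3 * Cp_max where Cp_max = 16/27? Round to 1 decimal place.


The Betz coefficient Cp_max = 16/27 = 0.5926
v^3 = 9.5^3 = 857.375
P_betz = 0.5 * rho * A * v^3 * Cp_max
P_betz = 0.5 * 1.24 * 15705.2 * 857.375 * 0.5926
P_betz = 4947231.1 W

4947231.1


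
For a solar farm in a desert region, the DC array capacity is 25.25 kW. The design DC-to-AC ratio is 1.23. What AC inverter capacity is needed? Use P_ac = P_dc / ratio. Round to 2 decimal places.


The inverter AC capacity is determined by the DC/AC ratio.
Given: P_dc = 25.25 kW, DC/AC ratio = 1.23
P_ac = P_dc / ratio = 25.25 / 1.23
P_ac = 20.53 kW

20.53


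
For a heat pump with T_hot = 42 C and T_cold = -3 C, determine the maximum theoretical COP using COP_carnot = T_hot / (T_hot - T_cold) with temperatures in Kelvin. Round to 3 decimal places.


Convert to Kelvin:
  T_hot = 42 + 273.15 = 315.15 K
  T_cold = -3 + 273.15 = 270.15 K
Apply Carnot COP formula:
  COP = T_hot_K / (T_hot_K - T_cold_K) = 315.15 / 45.0
  COP = 7.003

7.003


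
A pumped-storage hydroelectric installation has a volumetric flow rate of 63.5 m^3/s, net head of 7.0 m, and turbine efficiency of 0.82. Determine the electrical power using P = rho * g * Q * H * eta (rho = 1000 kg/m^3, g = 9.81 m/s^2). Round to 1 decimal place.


Apply the hydropower formula P = rho * g * Q * H * eta
rho * g = 1000 * 9.81 = 9810.0
P = 9810.0 * 63.5 * 7.0 * 0.82
P = 3575646.9 W

3575646.9


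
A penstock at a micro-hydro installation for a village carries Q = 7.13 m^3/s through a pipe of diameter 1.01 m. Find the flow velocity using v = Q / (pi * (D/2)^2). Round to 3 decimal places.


Compute pipe cross-sectional area:
  A = pi * (D/2)^2 = pi * (1.01/2)^2 = 0.8012 m^2
Calculate velocity:
  v = Q / A = 7.13 / 0.8012
  v = 8.899 m/s

8.899


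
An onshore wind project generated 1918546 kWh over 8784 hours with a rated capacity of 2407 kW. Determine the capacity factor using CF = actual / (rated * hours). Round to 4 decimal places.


Capacity factor = actual output / maximum possible output
Maximum possible = rated * hours = 2407 * 8784 = 21143088 kWh
CF = 1918546 / 21143088
CF = 0.0907

0.0907


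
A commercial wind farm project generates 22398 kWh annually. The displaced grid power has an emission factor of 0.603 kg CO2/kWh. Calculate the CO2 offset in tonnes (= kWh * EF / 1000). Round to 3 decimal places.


CO2 offset in kg = generation * emission_factor
CO2 offset = 22398 * 0.603 = 13505.99 kg
Convert to tonnes:
  CO2 offset = 13505.99 / 1000 = 13.506 tonnes

13.506


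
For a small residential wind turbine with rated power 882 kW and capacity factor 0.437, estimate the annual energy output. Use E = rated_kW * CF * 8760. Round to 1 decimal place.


Annual energy = rated_kW * capacity_factor * hours_per_year
Given: P_rated = 882 kW, CF = 0.437, hours = 8760
E = 882 * 0.437 * 8760
E = 3376401.8 kWh

3376401.8


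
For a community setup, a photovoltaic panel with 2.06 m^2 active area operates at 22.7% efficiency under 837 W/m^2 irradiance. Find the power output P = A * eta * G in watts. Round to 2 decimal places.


Use the solar power formula P = A * eta * G.
Given: A = 2.06 m^2, eta = 0.227, G = 837 W/m^2
P = 2.06 * 0.227 * 837
P = 391.40 W

391.40


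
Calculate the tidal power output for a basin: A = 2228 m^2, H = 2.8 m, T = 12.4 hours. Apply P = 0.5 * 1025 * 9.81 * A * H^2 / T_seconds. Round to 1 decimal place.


Convert period to seconds: T = 12.4 * 3600 = 44640.0 s
H^2 = 2.8^2 = 7.84
P = 0.5 * rho * g * A * H^2 / T
P = 0.5 * 1025 * 9.81 * 2228 * 7.84 / 44640.0
P = 1967.3 W

1967.3


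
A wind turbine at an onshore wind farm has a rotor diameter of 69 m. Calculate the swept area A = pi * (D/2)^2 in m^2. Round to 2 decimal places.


Compute the rotor radius:
  r = D / 2 = 69 / 2 = 34.5 m
Calculate swept area:
  A = pi * r^2 = pi * 34.5^2
  A = 3739.28 m^2

3739.28


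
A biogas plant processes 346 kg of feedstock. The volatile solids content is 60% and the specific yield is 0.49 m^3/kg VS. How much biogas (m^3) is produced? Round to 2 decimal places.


Compute volatile solids:
  VS = mass * VS_fraction = 346 * 0.6 = 207.6 kg
Calculate biogas volume:
  Biogas = VS * specific_yield = 207.6 * 0.49
  Biogas = 101.72 m^3

101.72


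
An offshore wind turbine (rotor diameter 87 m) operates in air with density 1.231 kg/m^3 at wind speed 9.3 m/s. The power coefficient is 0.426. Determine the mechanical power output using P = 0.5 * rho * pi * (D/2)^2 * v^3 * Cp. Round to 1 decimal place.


Step 1 -- Compute swept area:
  A = pi * (D/2)^2 = pi * (87/2)^2 = 5944.68 m^2
Step 2 -- Apply wind power equation:
  P = 0.5 * rho * A * v^3 * Cp
  v^3 = 9.3^3 = 804.357
  P = 0.5 * 1.231 * 5944.68 * 804.357 * 0.426
  P = 1253761.4 W

1253761.4


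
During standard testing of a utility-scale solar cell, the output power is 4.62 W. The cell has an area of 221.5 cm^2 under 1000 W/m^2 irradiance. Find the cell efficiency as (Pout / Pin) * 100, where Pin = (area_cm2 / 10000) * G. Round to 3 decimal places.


First compute the input power:
  Pin = area_cm2 / 10000 * G = 221.5 / 10000 * 1000 = 22.15 W
Then compute efficiency:
  Efficiency = (Pout / Pin) * 100 = (4.62 / 22.15) * 100
  Efficiency = 20.858%

20.858


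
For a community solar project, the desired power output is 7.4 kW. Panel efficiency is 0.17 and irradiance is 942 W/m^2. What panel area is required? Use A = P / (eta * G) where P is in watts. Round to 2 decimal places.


Convert target power to watts: P = 7.4 * 1000 = 7400.0 W
Compute denominator: eta * G = 0.17 * 942 = 160.14
Required area A = P / (eta * G) = 7400.0 / 160.14
A = 46.21 m^2

46.21


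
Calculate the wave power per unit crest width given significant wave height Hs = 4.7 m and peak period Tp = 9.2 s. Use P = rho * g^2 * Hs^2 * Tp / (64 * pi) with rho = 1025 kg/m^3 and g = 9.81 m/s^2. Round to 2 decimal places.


Apply wave power formula:
  g^2 = 9.81^2 = 96.2361
  Hs^2 = 4.7^2 = 22.09
  Numerator = rho * g^2 * Hs^2 * Tp = 1025 * 96.2361 * 22.09 * 9.2 = 20046816.88
  Denominator = 64 * pi = 201.0619
  P = 20046816.88 / 201.0619 = 99704.69 W/m

99704.69


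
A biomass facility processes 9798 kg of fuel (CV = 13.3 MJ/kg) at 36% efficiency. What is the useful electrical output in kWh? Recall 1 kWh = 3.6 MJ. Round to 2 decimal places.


Total energy = mass * CV = 9798 * 13.3 = 130313.4 MJ
Useful energy = total * eta = 130313.4 * 0.36 = 46912.82 MJ
Convert to kWh: 46912.82 / 3.6
Useful energy = 13031.34 kWh

13031.34


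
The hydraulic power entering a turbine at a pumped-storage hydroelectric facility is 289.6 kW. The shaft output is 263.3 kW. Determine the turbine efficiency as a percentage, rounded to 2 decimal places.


Turbine efficiency = (output power / input power) * 100
eta = (263.3 / 289.6) * 100
eta = 90.92%

90.92


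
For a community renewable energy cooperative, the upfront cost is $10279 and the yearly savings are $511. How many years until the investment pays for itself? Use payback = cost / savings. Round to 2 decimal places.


Simple payback period = initial cost / annual savings
Payback = 10279 / 511
Payback = 20.12 years

20.12


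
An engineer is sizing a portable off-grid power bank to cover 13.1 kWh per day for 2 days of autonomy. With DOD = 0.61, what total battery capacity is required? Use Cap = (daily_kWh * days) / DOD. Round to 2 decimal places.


Total energy needed = daily * days = 13.1 * 2 = 26.2 kWh
Account for depth of discharge:
  Cap = total_energy / DOD = 26.2 / 0.61
  Cap = 42.95 kWh

42.95


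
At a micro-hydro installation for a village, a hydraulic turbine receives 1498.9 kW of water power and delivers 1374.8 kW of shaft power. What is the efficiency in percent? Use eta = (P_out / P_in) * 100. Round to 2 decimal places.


Turbine efficiency = (output power / input power) * 100
eta = (1374.8 / 1498.9) * 100
eta = 91.72%

91.72


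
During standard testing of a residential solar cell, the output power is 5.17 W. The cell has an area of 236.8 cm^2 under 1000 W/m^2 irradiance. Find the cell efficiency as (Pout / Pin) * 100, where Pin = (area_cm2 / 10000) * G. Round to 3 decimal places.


First compute the input power:
  Pin = area_cm2 / 10000 * G = 236.8 / 10000 * 1000 = 23.68 W
Then compute efficiency:
  Efficiency = (Pout / Pin) * 100 = (5.17 / 23.68) * 100
  Efficiency = 21.833%

21.833


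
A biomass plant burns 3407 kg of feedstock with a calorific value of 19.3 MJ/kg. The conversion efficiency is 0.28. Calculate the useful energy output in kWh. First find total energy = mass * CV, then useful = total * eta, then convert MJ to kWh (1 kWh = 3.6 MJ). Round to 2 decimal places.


Total energy = mass * CV = 3407 * 19.3 = 65755.1 MJ
Useful energy = total * eta = 65755.1 * 0.28 = 18411.43 MJ
Convert to kWh: 18411.43 / 3.6
Useful energy = 5114.29 kWh

5114.29


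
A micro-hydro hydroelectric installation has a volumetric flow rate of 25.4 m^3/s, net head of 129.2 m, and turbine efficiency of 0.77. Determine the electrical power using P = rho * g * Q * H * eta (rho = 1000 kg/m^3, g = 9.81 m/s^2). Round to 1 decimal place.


Apply the hydropower formula P = rho * g * Q * H * eta
rho * g = 1000 * 9.81 = 9810.0
P = 9810.0 * 25.4 * 129.2 * 0.77
P = 24788826.2 W

24788826.2


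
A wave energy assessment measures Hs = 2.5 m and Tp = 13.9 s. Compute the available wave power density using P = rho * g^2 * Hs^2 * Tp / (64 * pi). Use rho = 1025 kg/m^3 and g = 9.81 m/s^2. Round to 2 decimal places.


Apply wave power formula:
  g^2 = 9.81^2 = 96.2361
  Hs^2 = 2.5^2 = 6.25
  Numerator = rho * g^2 * Hs^2 * Tp = 1025 * 96.2361 * 6.25 * 13.9 = 8569523.97
  Denominator = 64 * pi = 201.0619
  P = 8569523.97 / 201.0619 = 42621.32 W/m

42621.32


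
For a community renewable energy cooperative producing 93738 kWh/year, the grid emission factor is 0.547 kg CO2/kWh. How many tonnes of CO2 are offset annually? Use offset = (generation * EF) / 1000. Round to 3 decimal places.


CO2 offset in kg = generation * emission_factor
CO2 offset = 93738 * 0.547 = 51274.69 kg
Convert to tonnes:
  CO2 offset = 51274.69 / 1000 = 51.275 tonnes

51.275


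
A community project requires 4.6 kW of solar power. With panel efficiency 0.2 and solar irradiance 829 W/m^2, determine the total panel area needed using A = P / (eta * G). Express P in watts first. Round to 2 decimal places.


Convert target power to watts: P = 4.6 * 1000 = 4600.0 W
Compute denominator: eta * G = 0.2 * 829 = 165.8
Required area A = P / (eta * G) = 4600.0 / 165.8
A = 27.74 m^2

27.74


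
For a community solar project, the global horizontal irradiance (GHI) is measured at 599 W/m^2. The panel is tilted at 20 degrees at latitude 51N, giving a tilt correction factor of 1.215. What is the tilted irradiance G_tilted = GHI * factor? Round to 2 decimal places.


Identify the given values:
  GHI = 599 W/m^2, tilt correction factor = 1.215
Apply the formula G_tilted = GHI * factor:
  G_tilted = 599 * 1.215
  G_tilted = 727.79 W/m^2

727.79


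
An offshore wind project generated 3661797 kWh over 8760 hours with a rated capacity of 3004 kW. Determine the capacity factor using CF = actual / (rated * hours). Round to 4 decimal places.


Capacity factor = actual output / maximum possible output
Maximum possible = rated * hours = 3004 * 8760 = 26315040 kWh
CF = 3661797 / 26315040
CF = 0.1392

0.1392


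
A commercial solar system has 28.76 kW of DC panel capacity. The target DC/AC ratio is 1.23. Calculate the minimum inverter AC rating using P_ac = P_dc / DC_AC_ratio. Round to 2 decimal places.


The inverter AC capacity is determined by the DC/AC ratio.
Given: P_dc = 28.76 kW, DC/AC ratio = 1.23
P_ac = P_dc / ratio = 28.76 / 1.23
P_ac = 23.38 kW

23.38


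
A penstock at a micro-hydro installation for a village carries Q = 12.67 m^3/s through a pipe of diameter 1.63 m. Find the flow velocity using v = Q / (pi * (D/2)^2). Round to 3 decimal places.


Compute pipe cross-sectional area:
  A = pi * (D/2)^2 = pi * (1.63/2)^2 = 2.0867 m^2
Calculate velocity:
  v = Q / A = 12.67 / 2.0867
  v = 6.072 m/s

6.072


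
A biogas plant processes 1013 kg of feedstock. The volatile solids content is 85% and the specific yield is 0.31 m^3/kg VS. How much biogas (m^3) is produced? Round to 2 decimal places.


Compute volatile solids:
  VS = mass * VS_fraction = 1013 * 0.85 = 861.05 kg
Calculate biogas volume:
  Biogas = VS * specific_yield = 861.05 * 0.31
  Biogas = 266.93 m^3

266.93


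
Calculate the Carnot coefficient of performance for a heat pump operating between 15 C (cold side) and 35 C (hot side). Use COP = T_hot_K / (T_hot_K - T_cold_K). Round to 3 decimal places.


Convert to Kelvin:
  T_hot = 35 + 273.15 = 308.15 K
  T_cold = 15 + 273.15 = 288.15 K
Apply Carnot COP formula:
  COP = T_hot_K / (T_hot_K - T_cold_K) = 308.15 / 20.0
  COP = 15.408

15.408


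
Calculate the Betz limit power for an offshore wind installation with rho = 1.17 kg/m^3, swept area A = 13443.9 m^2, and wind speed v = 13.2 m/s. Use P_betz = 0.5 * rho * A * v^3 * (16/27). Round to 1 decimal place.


The Betz coefficient Cp_max = 16/27 = 0.5926
v^3 = 13.2^3 = 2299.968
P_betz = 0.5 * rho * A * v^3 * Cp_max
P_betz = 0.5 * 1.17 * 13443.9 * 2299.968 * 0.5926
P_betz = 10719120.5 W

10719120.5


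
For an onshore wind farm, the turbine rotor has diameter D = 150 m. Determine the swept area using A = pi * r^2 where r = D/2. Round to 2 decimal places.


Compute the rotor radius:
  r = D / 2 = 150 / 2 = 75.0 m
Calculate swept area:
  A = pi * r^2 = pi * 75.0^2
  A = 17671.46 m^2

17671.46


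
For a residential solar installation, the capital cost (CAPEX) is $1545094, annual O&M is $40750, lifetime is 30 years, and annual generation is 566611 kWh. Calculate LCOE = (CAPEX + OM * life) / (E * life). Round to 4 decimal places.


Total cost = CAPEX + OM * lifetime = 1545094 + 40750 * 30 = 1545094 + 1222500 = 2767594
Total generation = annual * lifetime = 566611 * 30 = 16998330 kWh
LCOE = 2767594 / 16998330
LCOE = 0.1628 $/kWh

0.1628


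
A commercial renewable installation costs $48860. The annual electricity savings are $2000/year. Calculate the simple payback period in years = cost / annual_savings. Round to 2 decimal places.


Simple payback period = initial cost / annual savings
Payback = 48860 / 2000
Payback = 24.43 years

24.43


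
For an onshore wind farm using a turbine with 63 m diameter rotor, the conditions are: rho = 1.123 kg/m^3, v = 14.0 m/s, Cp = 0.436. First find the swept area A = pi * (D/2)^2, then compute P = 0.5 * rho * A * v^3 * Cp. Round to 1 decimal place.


Step 1 -- Compute swept area:
  A = pi * (D/2)^2 = pi * (63/2)^2 = 3117.25 m^2
Step 2 -- Apply wind power equation:
  P = 0.5 * rho * A * v^3 * Cp
  v^3 = 14.0^3 = 2744.0
  P = 0.5 * 1.123 * 3117.25 * 2744.0 * 0.436
  P = 2094070.7 W

2094070.7
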